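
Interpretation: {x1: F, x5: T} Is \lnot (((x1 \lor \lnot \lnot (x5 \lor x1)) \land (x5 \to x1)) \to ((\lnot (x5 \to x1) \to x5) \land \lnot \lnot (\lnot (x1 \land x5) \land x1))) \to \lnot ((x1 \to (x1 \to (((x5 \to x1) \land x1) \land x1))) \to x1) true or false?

x5 \lor x1 = T \lor F = T
\lnot (x5 \lor x1) = \lnot T = F
\lnot \lnot (x5 \lor x1) = \lnot F = T
x1 \lor \lnot \lnot (x5 \lor x1) = F \lor T = T
x5 \to x1 = T \to F = F
(x1 \lor \lnot \lnot (x5 \lor x1)) \land (x5 \to x1) = T \land F = F
x5 \to x1 = T \to F = F
\lnot (x5 \to x1) = \lnot F = T
\lnot (x5 \to x1) \to x5 = T \to T = T
x1 \land x5 = F \land T = F
\lnot (x1 \land x5) = \lnot F = T
\lnot (x1 \land x5) \land x1 = T \land F = F
\lnot (\lnot (x1 \land x5) \land x1) = \lnot F = T
\lnot \lnot (\lnot (x1 \land x5) \land x1) = \lnot T = F
(\lnot (x5 \to x1) \to x5) \land \lnot \lnot (\lnot (x1 \land x5) \land x1) = T \land F = F
((x1 \lor \lnot \lnot (x5 \lor x1)) \land (x5 \to x1)) \to ((\lnot (x5 \to x1) \to x5) \land \lnot \lnot (\lnot (x1 \land x5) \land x1)) = F \to F = T
\lnot (((x1 \lor \lnot \lnot (x5 \lor x1)) \land (x5 \to x1)) \to ((\lnot (x5 \to x1) \to x5) \land \lnot \lnot (\lnot (x1 \land x5) \land x1))) = \lnot T = F
x5 \to x1 = T \to F = F
(x5 \to x1) \land x1 = F \land F = F
((x5 \to x1) \land x1) \land x1 = F \land F = F
x1 \to (((x5 \to x1) \land x1) \land x1) = F \to F = T
x1 \to (x1 \to (((x5 \to x1) \land x1) \land x1)) = F \to T = T
(x1 \to (x1 \to (((x5 \to x1) \land x1) \land x1))) \to x1 = T \to F = F
\lnot ((x1 \to (x1 \to (((x5 \to x1) \land x1) \land x1))) \to x1) = \lnot F = T
\lnot (((x1 \lor \lnot \lnot (x5 \lor x1)) \land (x5 \to x1)) \to ((\lnot (x5 \to x1) \to x5) \land \lnot \lnot (\lnot (x1 \land x5) \land x1))) \to \lnot ((x1 \to (x1 \to (((x5 \to x1) \land x1) \land x1))) \to x1) = F \to T = T

T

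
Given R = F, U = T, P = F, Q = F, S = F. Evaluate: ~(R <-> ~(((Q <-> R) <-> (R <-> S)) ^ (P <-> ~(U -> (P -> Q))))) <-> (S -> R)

Q <-> R = F <-> F = T
R <-> S = F <-> F = T
(Q <-> R) <-> (R <-> S) = T <-> T = T
P -> Q = F -> F = T
U -> (P -> Q) = T -> T = T
~(U -> (P -> Q)) = ~T = F
P <-> ~(U -> (P -> Q)) = F <-> F = T
((Q <-> R) <-> (R <-> S)) ^ (P <-> ~(U -> (P -> Q))) = T ^ T = F
~(((Q <-> R) <-> (R <-> S)) ^ (P <-> ~(U -> (P -> Q)))) = ~F = T
R <-> ~(((Q <-> R) <-> (R <-> S)) ^ (P <-> ~(U -> (P -> Q)))) = F <-> T = F
~(R <-> ~(((Q <-> R) <-> (R <-> S)) ^ (P <-> ~(U -> (P -> Q))))) = ~F = T
S -> R = F -> F = T
~(R <-> ~(((Q <-> R) <-> (R <-> S)) ^ (P <-> ~(U -> (P -> Q))))) <-> (S -> R) = T <-> T = T

T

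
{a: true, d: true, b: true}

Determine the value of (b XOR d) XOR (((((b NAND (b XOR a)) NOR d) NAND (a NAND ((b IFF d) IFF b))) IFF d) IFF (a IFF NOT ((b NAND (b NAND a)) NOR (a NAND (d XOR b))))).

true

Substituting a=true, d=true, b=true:
b XOR d = true XOR true = false
b XOR a = true XOR true = false
b NAND (b XOR a) = true NAND false = true
(b NAND (b XOR a)) NOR d = true NOR true = false
b IFF d = true IFF true = true
(b IFF d) IFF b = true IFF true = true
a NAND ((b IFF d) IFF b) = true NAND true = false
((b NAND (b XOR a)) NOR d) NAND (a NAND ((b IFF d) IFF b)) = false NAND false = true
(((b NAND (b XOR a)) NOR d) NAND (a NAND ((b IFF d) IFF b))) IFF d = true IFF true = true
b NAND a = true NAND true = false
b NAND (b NAND a) = true NAND false = true
d XOR b = true XOR true = false
a NAND (d XOR b) = true NAND false = true
(b NAND (b NAND a)) NOR (a NAND (d XOR b)) = true NOR true = false
NOT ((b NAND (b NAND a)) NOR (a NAND (d XOR b))) = NOT false = true
a IFF NOT ((b NAND (b NAND a)) NOR (a NAND (d XOR b))) = true IFF true = true
((((b NAND (b XOR a)) NOR d) NAND (a NAND ((b IFF d) IFF b))) IFF d) IFF (a IFF NOT ((b NAND (b NAND a)) NOR (a NAND (d XOR b)))) = true IFF true = true
(b XOR d) XOR (((((b NAND (b XOR a)) NOR d) NAND (a NAND ((b IFF d) IFF b))) IFF d) IFF (a IFF NOT ((b NAND (b NAND a)) NOR (a NAND (d XOR b))))) = false XOR true = true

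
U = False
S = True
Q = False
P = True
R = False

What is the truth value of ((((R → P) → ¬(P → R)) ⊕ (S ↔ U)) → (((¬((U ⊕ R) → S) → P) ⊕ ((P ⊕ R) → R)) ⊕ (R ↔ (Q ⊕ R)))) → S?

R → P = False → True = True
P → R = True → False = False
¬(P → R) = ¬False = True
(R → P) → ¬(P → R) = True → True = True
S ↔ U = True ↔ False = False
((R → P) → ¬(P → R)) ⊕ (S ↔ U) = True ⊕ False = True
U ⊕ R = False ⊕ False = False
(U ⊕ R) → S = False → True = True
¬((U ⊕ R) → S) = ¬True = False
¬((U ⊕ R) → S) → P = False → True = True
P ⊕ R = True ⊕ False = True
(P ⊕ R) → R = True → False = False
(¬((U ⊕ R) → S) → P) ⊕ ((P ⊕ R) → R) = True ⊕ False = True
Q ⊕ R = False ⊕ False = False
R ↔ (Q ⊕ R) = False ↔ False = True
((¬((U ⊕ R) → S) → P) ⊕ ((P ⊕ R) → R)) ⊕ (R ↔ (Q ⊕ R)) = True ⊕ True = False
(((R → P) → ¬(P → R)) ⊕ (S ↔ U)) → (((¬((U ⊕ R) → S) → P) ⊕ ((P ⊕ R) → R)) ⊕ (R ↔ (Q ⊕ R))) = True → False = False
((((R → P) → ¬(P → R)) ⊕ (S ↔ U)) → (((¬((U ⊕ R) → S) → P) ⊕ ((P ⊕ R) → R)) ⊕ (R ↔ (Q ⊕ R)))) → S = False → True = True

True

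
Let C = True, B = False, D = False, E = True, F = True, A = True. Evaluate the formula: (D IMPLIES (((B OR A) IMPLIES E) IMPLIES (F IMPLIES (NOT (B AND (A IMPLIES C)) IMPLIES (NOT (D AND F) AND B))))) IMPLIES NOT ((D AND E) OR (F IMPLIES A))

False

B OR A = False OR True = True
(B OR A) IMPLIES E = True IMPLIES True = True
A IMPLIES C = True IMPLIES True = True
B AND (A IMPLIES C) = False AND True = False
NOT (B AND (A IMPLIES C)) = NOT False = True
D AND F = False AND True = False
NOT (D AND F) = NOT False = True
NOT (D AND F) AND B = True AND False = False
NOT (B AND (A IMPLIES C)) IMPLIES (NOT (D AND F) AND B) = True IMPLIES False = False
F IMPLIES (NOT (B AND (A IMPLIES C)) IMPLIES (NOT (D AND F) AND B)) = True IMPLIES False = False
((B OR A) IMPLIES E) IMPLIES (F IMPLIES (NOT (B AND (A IMPLIES C)) IMPLIES (NOT (D AND F) AND B))) = True IMPLIES False = False
D IMPLIES (((B OR A) IMPLIES E) IMPLIES (F IMPLIES (NOT (B AND (A IMPLIES C)) IMPLIES (NOT (D AND F) AND B)))) = False IMPLIES False = True
D AND E = False AND True = False
F IMPLIES A = True IMPLIES True = True
(D AND E) OR (F IMPLIES A) = False OR True = True
NOT ((D AND E) OR (F IMPLIES A)) = NOT True = False
(D IMPLIES (((B OR A) IMPLIES E) IMPLIES (F IMPLIES (NOT (B AND (A IMPLIES C)) IMPLIES (NOT (D AND F) AND B))))) IMPLIES NOT ((D AND E) OR (F IMPLIES A)) = True IMPLIES False = False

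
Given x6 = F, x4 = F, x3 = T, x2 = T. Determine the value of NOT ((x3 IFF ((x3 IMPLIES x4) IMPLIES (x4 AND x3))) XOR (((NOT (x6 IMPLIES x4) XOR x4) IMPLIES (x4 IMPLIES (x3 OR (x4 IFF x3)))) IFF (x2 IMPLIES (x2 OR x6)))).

x3 IMPLIES x4 = T IMPLIES F = F
x4 AND x3 = F AND T = F
(x3 IMPLIES x4) IMPLIES (x4 AND x3) = F IMPLIES F = T
x3 IFF ((x3 IMPLIES x4) IMPLIES (x4 AND x3)) = T IFF T = T
x6 IMPLIES x4 = F IMPLIES F = T
NOT (x6 IMPLIES x4) = NOT T = F
NOT (x6 IMPLIES x4) XOR x4 = F XOR F = F
x4 IFF x3 = F IFF T = F
x3 OR (x4 IFF x3) = T OR F = T
x4 IMPLIES (x3 OR (x4 IFF x3)) = F IMPLIES T = T
(NOT (x6 IMPLIES x4) XOR x4) IMPLIES (x4 IMPLIES (x3 OR (x4 IFF x3))) = F IMPLIES T = T
x2 OR x6 = T OR F = T
x2 IMPLIES (x2 OR x6) = T IMPLIES T = T
((NOT (x6 IMPLIES x4) XOR x4) IMPLIES (x4 IMPLIES (x3 OR (x4 IFF x3)))) IFF (x2 IMPLIES (x2 OR x6)) = T IFF T = T
(x3 IFF ((x3 IMPLIES x4) IMPLIES (x4 AND x3))) XOR (((NOT (x6 IMPLIES x4) XOR x4) IMPLIES (x4 IMPLIES (x3 OR (x4 IFF x3)))) IFF (x2 IMPLIES (x2 OR x6))) = T XOR T = F
NOT ((x3 IFF ((x3 IMPLIES x4) IMPLIES (x4 AND x3))) XOR (((NOT (x6 IMPLIES x4) XOR x4) IMPLIES (x4 IMPLIES (x3 OR (x4 IFF x3)))) IFF (x2 IMPLIES (x2 OR x6)))) = NOT F = T

T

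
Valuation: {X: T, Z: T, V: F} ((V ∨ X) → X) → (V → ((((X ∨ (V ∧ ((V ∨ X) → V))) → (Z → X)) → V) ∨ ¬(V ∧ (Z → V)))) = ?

V ∨ X = F ∨ T = T
(V ∨ X) → X = T → T = T
V ∨ X = F ∨ T = T
(V ∨ X) → V = T → F = F
V ∧ ((V ∨ X) → V) = F ∧ F = F
X ∨ (V ∧ ((V ∨ X) → V)) = T ∨ F = T
Z → X = T → T = T
(X ∨ (V ∧ ((V ∨ X) → V))) → (Z → X) = T → T = T
((X ∨ (V ∧ ((V ∨ X) → V))) → (Z → X)) → V = T → F = F
Z → V = T → F = F
V ∧ (Z → V) = F ∧ F = F
¬(V ∧ (Z → V)) = ¬F = T
(((X ∨ (V ∧ ((V ∨ X) → V))) → (Z → X)) → V) ∨ ¬(V ∧ (Z → V)) = F ∨ T = T
V → ((((X ∨ (V ∧ ((V ∨ X) → V))) → (Z → X)) → V) ∨ ¬(V ∧ (Z → V))) = F → T = T
((V ∨ X) → X) → (V → ((((X ∨ (V ∧ ((V ∨ X) → V))) → (Z → X)) → V) ∨ ¬(V ∧ (Z → V)))) = T → T = T

T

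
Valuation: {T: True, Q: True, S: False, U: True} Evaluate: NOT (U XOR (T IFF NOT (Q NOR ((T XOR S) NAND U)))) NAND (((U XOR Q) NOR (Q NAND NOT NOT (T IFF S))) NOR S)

False

Substituting T=True, Q=True, S=False, U=True:
T XOR S = True XOR False = True
(T XOR S) NAND U = True NAND True = False
Q NOR ((T XOR S) NAND U) = True NOR False = False
NOT (Q NOR ((T XOR S) NAND U)) = NOT False = True
T IFF NOT (Q NOR ((T XOR S) NAND U)) = True IFF True = True
U XOR (T IFF NOT (Q NOR ((T XOR S) NAND U))) = True XOR True = False
NOT (U XOR (T IFF NOT (Q NOR ((T XOR S) NAND U)))) = NOT False = True
U XOR Q = True XOR True = False
T IFF S = True IFF False = False
NOT (T IFF S) = NOT False = True
NOT NOT (T IFF S) = NOT True = False
Q NAND NOT NOT (T IFF S) = True NAND False = True
(U XOR Q) NOR (Q NAND NOT NOT (T IFF S)) = False NOR True = False
((U XOR Q) NOR (Q NAND NOT NOT (T IFF S))) NOR S = False NOR False = True
NOT (U XOR (T IFF NOT (Q NOR ((T XOR S) NAND U)))) NAND (((U XOR Q) NOR (Q NAND NOT NOT (T IFF S))) NOR S) = True NAND True = False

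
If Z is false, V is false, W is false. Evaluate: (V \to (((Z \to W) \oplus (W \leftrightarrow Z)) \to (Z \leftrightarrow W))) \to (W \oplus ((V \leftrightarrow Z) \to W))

\text{False}

Z \to W = \text{False} \to \text{False} = \text{True}
W \leftrightarrow Z = \text{False} \leftrightarrow \text{False} = \text{True}
(Z \to W) \oplus (W \leftrightarrow Z) = \text{True} \oplus \text{True} = \text{False}
Z \leftrightarrow W = \text{False} \leftrightarrow \text{False} = \text{True}
((Z \to W) \oplus (W \leftrightarrow Z)) \to (Z \leftrightarrow W) = \text{False} \to \text{True} = \text{True}
V \to (((Z \to W) \oplus (W \leftrightarrow Z)) \to (Z \leftrightarrow W)) = \text{False} \to \text{True} = \text{True}
V \leftrightarrow Z = \text{False} \leftrightarrow \text{False} = \text{True}
(V \leftrightarrow Z) \to W = \text{True} \to \text{False} = \text{False}
W \oplus ((V \leftrightarrow Z) \to W) = \text{False} \oplus \text{False} = \text{False}
(V \to (((Z \to W) \oplus (W \leftrightarrow Z)) \to (Z \leftrightarrow W))) \to (W \oplus ((V \leftrightarrow Z) \to W)) = \text{True} \to \text{False} = \text{False}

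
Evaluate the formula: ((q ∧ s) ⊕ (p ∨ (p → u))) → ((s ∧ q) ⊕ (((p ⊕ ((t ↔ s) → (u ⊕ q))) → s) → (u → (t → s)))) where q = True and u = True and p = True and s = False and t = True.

q ∧ s = True ∧ False = False
p → u = True → True = True
p ∨ (p → u) = True ∨ True = True
(q ∧ s) ⊕ (p ∨ (p → u)) = False ⊕ True = True
s ∧ q = False ∧ True = False
t ↔ s = True ↔ False = False
u ⊕ q = True ⊕ True = False
(t ↔ s) → (u ⊕ q) = False → False = True
p ⊕ ((t ↔ s) → (u ⊕ q)) = True ⊕ True = False
(p ⊕ ((t ↔ s) → (u ⊕ q))) → s = False → False = True
t → s = True → False = False
u → (t → s) = True → False = False
((p ⊕ ((t ↔ s) → (u ⊕ q))) → s) → (u → (t → s)) = True → False = False
(s ∧ q) ⊕ (((p ⊕ ((t ↔ s) → (u ⊕ q))) → s) → (u → (t → s))) = False ⊕ False = False
((q ∧ s) ⊕ (p ∨ (p → u))) → ((s ∧ q) ⊕ (((p ⊕ ((t ↔ s) → (u ⊕ q))) → s) → (u → (t → s)))) = True → False = False

False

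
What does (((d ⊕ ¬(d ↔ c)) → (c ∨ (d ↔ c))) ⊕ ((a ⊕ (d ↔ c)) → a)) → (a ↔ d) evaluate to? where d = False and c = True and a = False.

True

Substituting d=False, c=True, a=False:
d ↔ c = False ↔ True = False
¬(d ↔ c) = ¬False = True
d ⊕ ¬(d ↔ c) = False ⊕ True = True
d ↔ c = False ↔ True = False
c ∨ (d ↔ c) = True ∨ False = True
(d ⊕ ¬(d ↔ c)) → (c ∨ (d ↔ c)) = True → True = True
d ↔ c = False ↔ True = False
a ⊕ (d ↔ c) = False ⊕ False = False
(a ⊕ (d ↔ c)) → a = False → False = True
((d ⊕ ¬(d ↔ c)) → (c ∨ (d ↔ c))) ⊕ ((a ⊕ (d ↔ c)) → a) = True ⊕ True = False
a ↔ d = False ↔ False = True
(((d ⊕ ¬(d ↔ c)) → (c ∨ (d ↔ c))) ⊕ ((a ⊕ (d ↔ c)) → a)) → (a ↔ d) = False → True = True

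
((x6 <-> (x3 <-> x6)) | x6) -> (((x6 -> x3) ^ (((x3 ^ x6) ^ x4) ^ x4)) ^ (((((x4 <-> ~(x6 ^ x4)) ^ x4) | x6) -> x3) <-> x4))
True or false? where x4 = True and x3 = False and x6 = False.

x3 <-> x6 = False <-> False = True
x6 <-> (x3 <-> x6) = False <-> True = False
(x6 <-> (x3 <-> x6)) | x6 = False | False = False
x6 -> x3 = False -> False = True
x3 ^ x6 = False ^ False = False
(x3 ^ x6) ^ x4 = False ^ True = True
((x3 ^ x6) ^ x4) ^ x4 = True ^ True = False
(x6 -> x3) ^ (((x3 ^ x6) ^ x4) ^ x4) = True ^ False = True
x6 ^ x4 = False ^ True = True
~(x6 ^ x4) = ~True = False
x4 <-> ~(x6 ^ x4) = True <-> False = False
(x4 <-> ~(x6 ^ x4)) ^ x4 = False ^ True = True
((x4 <-> ~(x6 ^ x4)) ^ x4) | x6 = True | False = True
(((x4 <-> ~(x6 ^ x4)) ^ x4) | x6) -> x3 = True -> False = False
((((x4 <-> ~(x6 ^ x4)) ^ x4) | x6) -> x3) <-> x4 = False <-> True = False
((x6 -> x3) ^ (((x3 ^ x6) ^ x4) ^ x4)) ^ (((((x4 <-> ~(x6 ^ x4)) ^ x4) | x6) -> x3) <-> x4) = True ^ False = True
((x6 <-> (x3 <-> x6)) | x6) -> (((x6 -> x3) ^ (((x3 ^ x6) ^ x4) ^ x4)) ^ (((((x4 <-> ~(x6 ^ x4)) ^ x4) | x6) -> x3) <-> x4)) = False -> True = True

True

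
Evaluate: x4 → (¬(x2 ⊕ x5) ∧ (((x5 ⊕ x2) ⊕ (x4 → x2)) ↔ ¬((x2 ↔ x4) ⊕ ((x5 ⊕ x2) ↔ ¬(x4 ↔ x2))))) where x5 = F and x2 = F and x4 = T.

F

Substituting x5=F, x2=F, x4=T:
x2 ⊕ x5 = F ⊕ F = F
¬(x2 ⊕ x5) = ¬F = T
x5 ⊕ x2 = F ⊕ F = F
x4 → x2 = T → F = F
(x5 ⊕ x2) ⊕ (x4 → x2) = F ⊕ F = F
x2 ↔ x4 = F ↔ T = F
x5 ⊕ x2 = F ⊕ F = F
x4 ↔ x2 = T ↔ F = F
¬(x4 ↔ x2) = ¬F = T
(x5 ⊕ x2) ↔ ¬(x4 ↔ x2) = F ↔ T = F
(x2 ↔ x4) ⊕ ((x5 ⊕ x2) ↔ ¬(x4 ↔ x2)) = F ⊕ F = F
¬((x2 ↔ x4) ⊕ ((x5 ⊕ x2) ↔ ¬(x4 ↔ x2))) = ¬F = T
((x5 ⊕ x2) ⊕ (x4 → x2)) ↔ ¬((x2 ↔ x4) ⊕ ((x5 ⊕ x2) ↔ ¬(x4 ↔ x2))) = F ↔ T = F
¬(x2 ⊕ x5) ∧ (((x5 ⊕ x2) ⊕ (x4 → x2)) ↔ ¬((x2 ↔ x4) ⊕ ((x5 ⊕ x2) ↔ ¬(x4 ↔ x2)))) = T ∧ F = F
x4 → (¬(x2 ⊕ x5) ∧ (((x5 ⊕ x2) ⊕ (x4 → x2)) ↔ ¬((x2 ↔ x4) ⊕ ((x5 ⊕ x2) ↔ ¬(x4 ↔ x2))))) = T → F = F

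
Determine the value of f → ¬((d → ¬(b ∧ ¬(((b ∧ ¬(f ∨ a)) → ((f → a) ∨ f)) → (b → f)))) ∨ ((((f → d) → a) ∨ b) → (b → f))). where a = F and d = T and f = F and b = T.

T

f ∨ a = F ∨ F = F
¬(f ∨ a) = ¬F = T
b ∧ ¬(f ∨ a) = T ∧ T = T
f → a = F → F = T
(f → a) ∨ f = T ∨ F = T
(b ∧ ¬(f ∨ a)) → ((f → a) ∨ f) = T → T = T
b → f = T → F = F
((b ∧ ¬(f ∨ a)) → ((f → a) ∨ f)) → (b → f) = T → F = F
¬(((b ∧ ¬(f ∨ a)) → ((f → a) ∨ f)) → (b → f)) = ¬F = T
b ∧ ¬(((b ∧ ¬(f ∨ a)) → ((f → a) ∨ f)) → (b → f)) = T ∧ T = T
¬(b ∧ ¬(((b ∧ ¬(f ∨ a)) → ((f → a) ∨ f)) → (b → f))) = ¬T = F
d → ¬(b ∧ ¬(((b ∧ ¬(f ∨ a)) → ((f → a) ∨ f)) → (b → f))) = T → F = F
f → d = F → T = T
(f → d) → a = T → F = F
((f → d) → a) ∨ b = F ∨ T = T
b → f = T → F = F
(((f → d) → a) ∨ b) → (b → f) = T → F = F
(d → ¬(b ∧ ¬(((b ∧ ¬(f ∨ a)) → ((f → a) ∨ f)) → (b → f)))) ∨ ((((f → d) → a) ∨ b) → (b → f)) = F ∨ F = F
¬((d → ¬(b ∧ ¬(((b ∧ ¬(f ∨ a)) → ((f → a) ∨ f)) → (b → f)))) ∨ ((((f → d) → a) ∨ b) → (b → f))) = ¬F = T
f → ¬((d → ¬(b ∧ ¬(((b ∧ ¬(f ∨ a)) → ((f → a) ∨ f)) → (b → f)))) ∨ ((((f → d) → a) ∨ b) → (b → f))) = F → T = T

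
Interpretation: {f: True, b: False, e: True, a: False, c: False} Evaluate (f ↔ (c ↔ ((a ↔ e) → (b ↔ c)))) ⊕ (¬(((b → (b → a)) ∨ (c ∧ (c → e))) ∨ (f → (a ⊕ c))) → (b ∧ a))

True

a ↔ e = False ↔ True = False
b ↔ c = False ↔ False = True
(a ↔ e) → (b ↔ c) = False → True = True
c ↔ ((a ↔ e) → (b ↔ c)) = False ↔ True = False
f ↔ (c ↔ ((a ↔ e) → (b ↔ c))) = True ↔ False = False
b → a = False → False = True
b → (b → a) = False → True = True
c → e = False → True = True
c ∧ (c → e) = False ∧ True = False
(b → (b → a)) ∨ (c ∧ (c → e)) = True ∨ False = True
a ⊕ c = False ⊕ False = False
f → (a ⊕ c) = True → False = False
((b → (b → a)) ∨ (c ∧ (c → e))) ∨ (f → (a ⊕ c)) = True ∨ False = True
¬(((b → (b → a)) ∨ (c ∧ (c → e))) ∨ (f → (a ⊕ c))) = ¬True = False
b ∧ a = False ∧ False = False
¬(((b → (b → a)) ∨ (c ∧ (c → e))) ∨ (f → (a ⊕ c))) → (b ∧ a) = False → False = True
(f ↔ (c ↔ ((a ↔ e) → (b ↔ c)))) ⊕ (¬(((b → (b → a)) ∨ (c ∧ (c → e))) ∨ (f → (a ⊕ c))) → (b ∧ a)) = False ⊕ True = True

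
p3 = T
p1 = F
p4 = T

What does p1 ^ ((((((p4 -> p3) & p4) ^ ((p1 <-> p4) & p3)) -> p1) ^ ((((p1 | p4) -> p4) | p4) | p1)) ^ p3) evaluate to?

p4 -> p3 = T -> T = T
(p4 -> p3) & p4 = T & T = T
p1 <-> p4 = F <-> T = F
(p1 <-> p4) & p3 = F & T = F
((p4 -> p3) & p4) ^ ((p1 <-> p4) & p3) = T ^ F = T
(((p4 -> p3) & p4) ^ ((p1 <-> p4) & p3)) -> p1 = T -> F = F
p1 | p4 = F | T = T
(p1 | p4) -> p4 = T -> T = T
((p1 | p4) -> p4) | p4 = T | T = T
(((p1 | p4) -> p4) | p4) | p1 = T | F = T
((((p4 -> p3) & p4) ^ ((p1 <-> p4) & p3)) -> p1) ^ ((((p1 | p4) -> p4) | p4) | p1) = F ^ T = T
(((((p4 -> p3) & p4) ^ ((p1 <-> p4) & p3)) -> p1) ^ ((((p1 | p4) -> p4) | p4) | p1)) ^ p3 = T ^ T = F
p1 ^ ((((((p4 -> p3) & p4) ^ ((p1 <-> p4) & p3)) -> p1) ^ ((((p1 | p4) -> p4) | p4) | p1)) ^ p3) = F ^ F = F

F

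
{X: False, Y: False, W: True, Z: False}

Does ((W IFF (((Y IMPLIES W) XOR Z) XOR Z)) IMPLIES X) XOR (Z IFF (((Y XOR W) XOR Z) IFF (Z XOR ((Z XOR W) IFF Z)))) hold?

Substituting X=False, Y=False, W=True, Z=False:
Y IMPLIES W = False IMPLIES True = True
(Y IMPLIES W) XOR Z = True XOR False = True
((Y IMPLIES W) XOR Z) XOR Z = True XOR False = True
W IFF (((Y IMPLIES W) XOR Z) XOR Z) = True IFF True = True
(W IFF (((Y IMPLIES W) XOR Z) XOR Z)) IMPLIES X = True IMPLIES False = False
Y XOR W = False XOR True = True
(Y XOR W) XOR Z = True XOR False = True
Z XOR W = False XOR True = True
(Z XOR W) IFF Z = True IFF False = False
Z XOR ((Z XOR W) IFF Z) = False XOR False = False
((Y XOR W) XOR Z) IFF (Z XOR ((Z XOR W) IFF Z)) = True IFF False = False
Z IFF (((Y XOR W) XOR Z) IFF (Z XOR ((Z XOR W) IFF Z))) = False IFF False = True
((W IFF (((Y IMPLIES W) XOR Z) XOR Z)) IMPLIES X) XOR (Z IFF (((Y XOR W) XOR Z) IFF (Z XOR ((Z XOR W) IFF Z)))) = False XOR True = True

True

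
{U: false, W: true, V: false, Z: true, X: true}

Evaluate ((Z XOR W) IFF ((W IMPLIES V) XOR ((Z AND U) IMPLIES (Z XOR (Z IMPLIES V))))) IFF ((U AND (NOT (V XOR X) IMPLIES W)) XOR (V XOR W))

Z XOR W = true XOR true = false
W IMPLIES V = true IMPLIES false = false
Z AND U = true AND false = false
Z IMPLIES V = true IMPLIES false = false
Z XOR (Z IMPLIES V) = true XOR false = true
(Z AND U) IMPLIES (Z XOR (Z IMPLIES V)) = false IMPLIES true = true
(W IMPLIES V) XOR ((Z AND U) IMPLIES (Z XOR (Z IMPLIES V))) = false XOR true = true
(Z XOR W) IFF ((W IMPLIES V) XOR ((Z AND U) IMPLIES (Z XOR (Z IMPLIES V)))) = false IFF true = false
V XOR X = false XOR true = true
NOT (V XOR X) = NOT true = false
NOT (V XOR X) IMPLIES W = false IMPLIES true = true
U AND (NOT (V XOR X) IMPLIES W) = false AND true = false
V XOR W = false XOR true = true
(U AND (NOT (V XOR X) IMPLIES W)) XOR (V XOR W) = false XOR true = true
((Z XOR W) IFF ((W IMPLIES V) XOR ((Z AND U) IMPLIES (Z XOR (Z IMPLIES V))))) IFF ((U AND (NOT (V XOR X) IMPLIES W)) XOR (V XOR W)) = false IFF true = false

false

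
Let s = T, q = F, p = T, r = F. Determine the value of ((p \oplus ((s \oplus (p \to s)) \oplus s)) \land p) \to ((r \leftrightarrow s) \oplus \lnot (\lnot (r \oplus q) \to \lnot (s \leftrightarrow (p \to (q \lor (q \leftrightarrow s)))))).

p \to s = T \to T = T
s \oplus (p \to s) = T \oplus T = F
(s \oplus (p \to s)) \oplus s = F \oplus T = T
p \oplus ((s \oplus (p \to s)) \oplus s) = T \oplus T = F
(p \oplus ((s \oplus (p \to s)) \oplus s)) \land p = F \land T = F
r \leftrightarrow s = F \leftrightarrow T = F
r \oplus q = F \oplus F = F
\lnot (r \oplus q) = \lnot F = T
q \leftrightarrow s = F \leftrightarrow T = F
q \lor (q \leftrightarrow s) = F \lor F = F
p \to (q \lor (q \leftrightarrow s)) = T \to F = F
s \leftrightarrow (p \to (q \lor (q \leftrightarrow s))) = T \leftrightarrow F = F
\lnot (s \leftrightarrow (p \to (q \lor (q \leftrightarrow s)))) = \lnot F = T
\lnot (r \oplus q) \to \lnot (s \leftrightarrow (p \to (q \lor (q \leftrightarrow s)))) = T \to T = T
\lnot (\lnot (r \oplus q) \to \lnot (s \leftrightarrow (p \to (q \lor (q \leftrightarrow s))))) = \lnot T = F
(r \leftrightarrow s) \oplus \lnot (\lnot (r \oplus q) \to \lnot (s \leftrightarrow (p \to (q \lor (q \leftrightarrow s))))) = F \oplus F = F
((p \oplus ((s \oplus (p \to s)) \oplus s)) \land p) \to ((r \leftrightarrow s) \oplus \lnot (\lnot (r \oplus q) \to \lnot (s \leftrightarrow (p \to (q \lor (q \leftrightarrow s)))))) = F \to F = T

T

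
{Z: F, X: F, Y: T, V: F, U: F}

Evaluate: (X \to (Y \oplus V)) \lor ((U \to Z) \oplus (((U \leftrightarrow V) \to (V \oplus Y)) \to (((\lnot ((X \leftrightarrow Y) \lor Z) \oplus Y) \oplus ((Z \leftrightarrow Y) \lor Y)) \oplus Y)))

T

Y \oplus V = T \oplus F = T
X \to (Y \oplus V) = F \to T = T
U \to Z = F \to F = T
U \leftrightarrow V = F \leftrightarrow F = T
V \oplus Y = F \oplus T = T
(U \leftrightarrow V) \to (V \oplus Y) = T \to T = T
X \leftrightarrow Y = F \leftrightarrow T = F
(X \leftrightarrow Y) \lor Z = F \lor F = F
\lnot ((X \leftrightarrow Y) \lor Z) = \lnot F = T
\lnot ((X \leftrightarrow Y) \lor Z) \oplus Y = T \oplus T = F
Z \leftrightarrow Y = F \leftrightarrow T = F
(Z \leftrightarrow Y) \lor Y = F \lor T = T
(\lnot ((X \leftrightarrow Y) \lor Z) \oplus Y) \oplus ((Z \leftrightarrow Y) \lor Y) = F \oplus T = T
((\lnot ((X \leftrightarrow Y) \lor Z) \oplus Y) \oplus ((Z \leftrightarrow Y) \lor Y)) \oplus Y = T \oplus T = F
((U \leftrightarrow V) \to (V \oplus Y)) \to (((\lnot ((X \leftrightarrow Y) \lor Z) \oplus Y) \oplus ((Z \leftrightarrow Y) \lor Y)) \oplus Y) = T \to F = F
(U \to Z) \oplus (((U \leftrightarrow V) \to (V \oplus Y)) \to (((\lnot ((X \leftrightarrow Y) \lor Z) \oplus Y) \oplus ((Z \leftrightarrow Y) \lor Y)) \oplus Y)) = T \oplus F = T
(X \to (Y \oplus V)) \lor ((U \to Z) \oplus (((U \leftrightarrow V) \to (V \oplus Y)) \to (((\lnot ((X \leftrightarrow Y) \lor Z) \oplus Y) \oplus ((Z \leftrightarrow Y) \lor Y)) \oplus Y))) = T \lor T = T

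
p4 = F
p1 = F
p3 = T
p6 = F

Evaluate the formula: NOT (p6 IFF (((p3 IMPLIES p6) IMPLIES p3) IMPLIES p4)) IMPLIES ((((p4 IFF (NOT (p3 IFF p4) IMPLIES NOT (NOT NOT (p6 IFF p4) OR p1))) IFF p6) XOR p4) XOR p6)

p3 IMPLIES p6 = T IMPLIES F = F
(p3 IMPLIES p6) IMPLIES p3 = F IMPLIES T = T
((p3 IMPLIES p6) IMPLIES p3) IMPLIES p4 = T IMPLIES F = F
p6 IFF (((p3 IMPLIES p6) IMPLIES p3) IMPLIES p4) = F IFF F = T
NOT (p6 IFF (((p3 IMPLIES p6) IMPLIES p3) IMPLIES p4)) = NOT T = F
p3 IFF p4 = T IFF F = F
NOT (p3 IFF p4) = NOT F = T
p6 IFF p4 = F IFF F = T
NOT (p6 IFF p4) = NOT T = F
NOT NOT (p6 IFF p4) = NOT F = T
NOT NOT (p6 IFF p4) OR p1 = T OR F = T
NOT (NOT NOT (p6 IFF p4) OR p1) = NOT T = F
NOT (p3 IFF p4) IMPLIES NOT (NOT NOT (p6 IFF p4) OR p1) = T IMPLIES F = F
p4 IFF (NOT (p3 IFF p4) IMPLIES NOT (NOT NOT (p6 IFF p4) OR p1)) = F IFF F = T
(p4 IFF (NOT (p3 IFF p4) IMPLIES NOT (NOT NOT (p6 IFF p4) OR p1))) IFF p6 = T IFF F = F
((p4 IFF (NOT (p3 IFF p4) IMPLIES NOT (NOT NOT (p6 IFF p4) OR p1))) IFF p6) XOR p4 = F XOR F = F
(((p4 IFF (NOT (p3 IFF p4) IMPLIES NOT (NOT NOT (p6 IFF p4) OR p1))) IFF p6) XOR p4) XOR p6 = F XOR F = F
NOT (p6 IFF (((p3 IMPLIES p6) IMPLIES p3) IMPLIES p4)) IMPLIES ((((p4 IFF (NOT (p3 IFF p4) IMPLIES NOT (NOT NOT (p6 IFF p4) OR p1))) IFF p6) XOR p4) XOR p6) = F IMPLIES F = T

T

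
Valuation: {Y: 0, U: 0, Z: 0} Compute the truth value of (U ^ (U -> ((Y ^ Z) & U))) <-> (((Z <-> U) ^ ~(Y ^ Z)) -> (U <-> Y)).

Y ^ Z = 0 ^ 0 = 0
(Y ^ Z) & U = 0 & 0 = 0
U -> ((Y ^ Z) & U) = 0 -> 0 = 1
U ^ (U -> ((Y ^ Z) & U)) = 0 ^ 1 = 1
Z <-> U = 0 <-> 0 = 1
Y ^ Z = 0 ^ 0 = 0
~(Y ^ Z) = ~0 = 1
(Z <-> U) ^ ~(Y ^ Z) = 1 ^ 1 = 0
U <-> Y = 0 <-> 0 = 1
((Z <-> U) ^ ~(Y ^ Z)) -> (U <-> Y) = 0 -> 1 = 1
(U ^ (U -> ((Y ^ Z) & U))) <-> (((Z <-> U) ^ ~(Y ^ Z)) -> (U <-> Y)) = 1 <-> 1 = 1

1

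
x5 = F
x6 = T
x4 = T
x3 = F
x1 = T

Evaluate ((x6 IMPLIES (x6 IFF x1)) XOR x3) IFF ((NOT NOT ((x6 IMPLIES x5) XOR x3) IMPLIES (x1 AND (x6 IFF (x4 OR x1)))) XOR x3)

Substituting x5=F, x6=T, x4=T, x3=F, x1=T:
x6 IFF x1 = T IFF T = T
x6 IMPLIES (x6 IFF x1) = T IMPLIES T = T
(x6 IMPLIES (x6 IFF x1)) XOR x3 = T XOR F = T
x6 IMPLIES x5 = T IMPLIES F = F
(x6 IMPLIES x5) XOR x3 = F XOR F = F
NOT ((x6 IMPLIES x5) XOR x3) = NOT F = T
NOT NOT ((x6 IMPLIES x5) XOR x3) = NOT T = F
x4 OR x1 = T OR T = T
x6 IFF (x4 OR x1) = T IFF T = T
x1 AND (x6 IFF (x4 OR x1)) = T AND T = T
NOT NOT ((x6 IMPLIES x5) XOR x3) IMPLIES (x1 AND (x6 IFF (x4 OR x1))) = F IMPLIES T = T
(NOT NOT ((x6 IMPLIES x5) XOR x3) IMPLIES (x1 AND (x6 IFF (x4 OR x1)))) XOR x3 = T XOR F = T
((x6 IMPLIES (x6 IFF x1)) XOR x3) IFF ((NOT NOT ((x6 IMPLIES x5) XOR x3) IMPLIES (x1 AND (x6 IFF (x4 OR x1)))) XOR x3) = T IFF T = T

T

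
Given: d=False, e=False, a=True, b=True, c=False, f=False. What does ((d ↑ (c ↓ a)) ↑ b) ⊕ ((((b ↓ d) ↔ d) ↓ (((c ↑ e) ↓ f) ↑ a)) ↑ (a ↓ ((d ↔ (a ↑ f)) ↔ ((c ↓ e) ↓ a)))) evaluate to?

True

c ↓ a = False ↓ True = False
d ↑ (c ↓ a) = False ↑ False = True
(d ↑ (c ↓ a)) ↑ b = True ↑ True = False
b ↓ d = True ↓ False = False
(b ↓ d) ↔ d = False ↔ False = True
c ↑ e = False ↑ False = True
(c ↑ e) ↓ f = True ↓ False = False
((c ↑ e) ↓ f) ↑ a = False ↑ True = True
((b ↓ d) ↔ d) ↓ (((c ↑ e) ↓ f) ↑ a) = True ↓ True = False
a ↑ f = True ↑ False = True
d ↔ (a ↑ f) = False ↔ True = False
c ↓ e = False ↓ False = True
(c ↓ e) ↓ a = True ↓ True = False
(d ↔ (a ↑ f)) ↔ ((c ↓ e) ↓ a) = False ↔ False = True
a ↓ ((d ↔ (a ↑ f)) ↔ ((c ↓ e) ↓ a)) = True ↓ True = False
(((b ↓ d) ↔ d) ↓ (((c ↑ e) ↓ f) ↑ a)) ↑ (a ↓ ((d ↔ (a ↑ f)) ↔ ((c ↓ e) ↓ a))) = False ↑ False = True
((d ↑ (c ↓ a)) ↑ b) ⊕ ((((b ↓ d) ↔ d) ↓ (((c ↑ e) ↓ f) ↑ a)) ↑ (a ↓ ((d ↔ (a ↑ f)) ↔ ((c ↓ e) ↓ a)))) = False ⊕ True = True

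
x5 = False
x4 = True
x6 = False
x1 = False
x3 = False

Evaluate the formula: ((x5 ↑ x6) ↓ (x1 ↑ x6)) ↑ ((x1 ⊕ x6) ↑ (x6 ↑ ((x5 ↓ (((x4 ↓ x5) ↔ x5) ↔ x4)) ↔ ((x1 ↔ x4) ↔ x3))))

True

x5 ↑ x6 = False ↑ False = True
x1 ↑ x6 = False ↑ False = True
(x5 ↑ x6) ↓ (x1 ↑ x6) = True ↓ True = False
x1 ⊕ x6 = False ⊕ False = False
x4 ↓ x5 = True ↓ False = False
(x4 ↓ x5) ↔ x5 = False ↔ False = True
((x4 ↓ x5) ↔ x5) ↔ x4 = True ↔ True = True
x5 ↓ (((x4 ↓ x5) ↔ x5) ↔ x4) = False ↓ True = False
x1 ↔ x4 = False ↔ True = False
(x1 ↔ x4) ↔ x3 = False ↔ False = True
(x5 ↓ (((x4 ↓ x5) ↔ x5) ↔ x4)) ↔ ((x1 ↔ x4) ↔ x3) = False ↔ True = False
x6 ↑ ((x5 ↓ (((x4 ↓ x5) ↔ x5) ↔ x4)) ↔ ((x1 ↔ x4) ↔ x3)) = False ↑ False = True
(x1 ⊕ x6) ↑ (x6 ↑ ((x5 ↓ (((x4 ↓ x5) ↔ x5) ↔ x4)) ↔ ((x1 ↔ x4) ↔ x3))) = False ↑ True = True
((x5 ↑ x6) ↓ (x1 ↑ x6)) ↑ ((x1 ⊕ x6) ↑ (x6 ↑ ((x5 ↓ (((x4 ↓ x5) ↔ x5) ↔ x4)) ↔ ((x1 ↔ x4) ↔ x3)))) = False ↑ True = True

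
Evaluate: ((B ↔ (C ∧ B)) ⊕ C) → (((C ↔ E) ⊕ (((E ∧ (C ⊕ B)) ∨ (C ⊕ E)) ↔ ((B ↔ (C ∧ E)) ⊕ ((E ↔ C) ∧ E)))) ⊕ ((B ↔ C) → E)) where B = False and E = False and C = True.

Substituting B=False, E=False, C=True:
C ∧ B = True ∧ False = False
B ↔ (C ∧ B) = False ↔ False = True
(B ↔ (C ∧ B)) ⊕ C = True ⊕ True = False
C ↔ E = True ↔ False = False
C ⊕ B = True ⊕ False = True
E ∧ (C ⊕ B) = False ∧ True = False
C ⊕ E = True ⊕ False = True
(E ∧ (C ⊕ B)) ∨ (C ⊕ E) = False ∨ True = True
C ∧ E = True ∧ False = False
B ↔ (C ∧ E) = False ↔ False = True
E ↔ C = False ↔ True = False
(E ↔ C) ∧ E = False ∧ False = False
(B ↔ (C ∧ E)) ⊕ ((E ↔ C) ∧ E) = True ⊕ False = True
((E ∧ (C ⊕ B)) ∨ (C ⊕ E)) ↔ ((B ↔ (C ∧ E)) ⊕ ((E ↔ C) ∧ E)) = True ↔ True = True
(C ↔ E) ⊕ (((E ∧ (C ⊕ B)) ∨ (C ⊕ E)) ↔ ((B ↔ (C ∧ E)) ⊕ ((E ↔ C) ∧ E))) = False ⊕ True = True
B ↔ C = False ↔ True = False
(B ↔ C) → E = False → False = True
((C ↔ E) ⊕ (((E ∧ (C ⊕ B)) ∨ (C ⊕ E)) ↔ ((B ↔ (C ∧ E)) ⊕ ((E ↔ C) ∧ E)))) ⊕ ((B ↔ C) → E) = True ⊕ True = False
((B ↔ (C ∧ B)) ⊕ C) → (((C ↔ E) ⊕ (((E ∧ (C ⊕ B)) ∨ (C ⊕ E)) ↔ ((B ↔ (C ∧ E)) ⊕ ((E ↔ C) ∧ E)))) ⊕ ((B ↔ C) → E)) = False → False = True

True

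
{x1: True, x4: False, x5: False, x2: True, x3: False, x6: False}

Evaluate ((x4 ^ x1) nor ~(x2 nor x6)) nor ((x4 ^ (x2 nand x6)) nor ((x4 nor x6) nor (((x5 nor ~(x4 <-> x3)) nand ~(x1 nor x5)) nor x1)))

True

Substituting x1=True, x4=False, x5=False, x2=True, x3=False, x6=False:
x4 ^ x1 = False ^ True = True
x2 nor x6 = True nor False = False
~(x2 nor x6) = ~False = True
(x4 ^ x1) nor ~(x2 nor x6) = True nor True = False
x2 nand x6 = True nand False = True
x4 ^ (x2 nand x6) = False ^ True = True
x4 nor x6 = False nor False = True
x4 <-> x3 = False <-> False = True
~(x4 <-> x3) = ~True = False
x5 nor ~(x4 <-> x3) = False nor False = True
x1 nor x5 = True nor False = False
~(x1 nor x5) = ~False = True
(x5 nor ~(x4 <-> x3)) nand ~(x1 nor x5) = True nand True = False
((x5 nor ~(x4 <-> x3)) nand ~(x1 nor x5)) nor x1 = False nor True = False
(x4 nor x6) nor (((x5 nor ~(x4 <-> x3)) nand ~(x1 nor x5)) nor x1) = True nor False = False
(x4 ^ (x2 nand x6)) nor ((x4 nor x6) nor (((x5 nor ~(x4 <-> x3)) nand ~(x1 nor x5)) nor x1)) = True nor False = False
((x4 ^ x1) nor ~(x2 nor x6)) nor ((x4 ^ (x2 nand x6)) nor ((x4 nor x6) nor (((x5 nor ~(x4 <-> x3)) nand ~(x1 nor x5)) nor x1))) = False nor False = True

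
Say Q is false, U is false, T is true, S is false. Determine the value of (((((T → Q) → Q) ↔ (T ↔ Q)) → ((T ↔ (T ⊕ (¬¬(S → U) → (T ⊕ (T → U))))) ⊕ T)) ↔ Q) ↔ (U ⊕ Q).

True

T → Q = True → False = False
(T → Q) → Q = False → False = True
T ↔ Q = True ↔ False = False
((T → Q) → Q) ↔ (T ↔ Q) = True ↔ False = False
S → U = False → False = True
¬(S → U) = ¬True = False
¬¬(S → U) = ¬False = True
T → U = True → False = False
T ⊕ (T → U) = True ⊕ False = True
¬¬(S → U) → (T ⊕ (T → U)) = True → True = True
T ⊕ (¬¬(S → U) → (T ⊕ (T → U))) = True ⊕ True = False
T ↔ (T ⊕ (¬¬(S → U) → (T ⊕ (T → U)))) = True ↔ False = False
(T ↔ (T ⊕ (¬¬(S → U) → (T ⊕ (T → U))))) ⊕ T = False ⊕ True = True
(((T → Q) → Q) ↔ (T ↔ Q)) → ((T ↔ (T ⊕ (¬¬(S → U) → (T ⊕ (T → U))))) ⊕ T) = False → True = True
((((T → Q) → Q) ↔ (T ↔ Q)) → ((T ↔ (T ⊕ (¬¬(S → U) → (T ⊕ (T → U))))) ⊕ T)) ↔ Q = True ↔ False = False
U ⊕ Q = False ⊕ False = False
(((((T → Q) → Q) ↔ (T ↔ Q)) → ((T ↔ (T ⊕ (¬¬(S → U) → (T ⊕ (T → U))))) ⊕ T)) ↔ Q) ↔ (U ⊕ Q) = False ↔ False = True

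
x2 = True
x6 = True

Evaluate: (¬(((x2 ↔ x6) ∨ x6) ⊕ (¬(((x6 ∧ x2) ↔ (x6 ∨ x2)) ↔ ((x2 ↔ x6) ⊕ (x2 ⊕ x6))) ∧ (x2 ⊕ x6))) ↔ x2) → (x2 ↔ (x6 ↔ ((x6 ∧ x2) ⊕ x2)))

True

x2 ↔ x6 = True ↔ True = True
(x2 ↔ x6) ∨ x6 = True ∨ True = True
x6 ∧ x2 = True ∧ True = True
x6 ∨ x2 = True ∨ True = True
(x6 ∧ x2) ↔ (x6 ∨ x2) = True ↔ True = True
x2 ↔ x6 = True ↔ True = True
x2 ⊕ x6 = True ⊕ True = False
(x2 ↔ x6) ⊕ (x2 ⊕ x6) = True ⊕ False = True
((x6 ∧ x2) ↔ (x6 ∨ x2)) ↔ ((x2 ↔ x6) ⊕ (x2 ⊕ x6)) = True ↔ True = True
¬(((x6 ∧ x2) ↔ (x6 ∨ x2)) ↔ ((x2 ↔ x6) ⊕ (x2 ⊕ x6))) = ¬True = False
x2 ⊕ x6 = True ⊕ True = False
¬(((x6 ∧ x2) ↔ (x6 ∨ x2)) ↔ ((x2 ↔ x6) ⊕ (x2 ⊕ x6))) ∧ (x2 ⊕ x6) = False ∧ False = False
((x2 ↔ x6) ∨ x6) ⊕ (¬(((x6 ∧ x2) ↔ (x6 ∨ x2)) ↔ ((x2 ↔ x6) ⊕ (x2 ⊕ x6))) ∧ (x2 ⊕ x6)) = True ⊕ False = True
¬(((x2 ↔ x6) ∨ x6) ⊕ (¬(((x6 ∧ x2) ↔ (x6 ∨ x2)) ↔ ((x2 ↔ x6) ⊕ (x2 ⊕ x6))) ∧ (x2 ⊕ x6))) = ¬True = False
¬(((x2 ↔ x6) ∨ x6) ⊕ (¬(((x6 ∧ x2) ↔ (x6 ∨ x2)) ↔ ((x2 ↔ x6) ⊕ (x2 ⊕ x6))) ∧ (x2 ⊕ x6))) ↔ x2 = False ↔ True = False
x6 ∧ x2 = True ∧ True = True
(x6 ∧ x2) ⊕ x2 = True ⊕ True = False
x6 ↔ ((x6 ∧ x2) ⊕ x2) = True ↔ False = False
x2 ↔ (x6 ↔ ((x6 ∧ x2) ⊕ x2)) = True ↔ False = False
(¬(((x2 ↔ x6) ∨ x6) ⊕ (¬(((x6 ∧ x2) ↔ (x6 ∨ x2)) ↔ ((x2 ↔ x6) ⊕ (x2 ⊕ x6))) ∧ (x2 ⊕ x6))) ↔ x2) → (x2 ↔ (x6 ↔ ((x6 ∧ x2) ⊕ x2))) = False → False = True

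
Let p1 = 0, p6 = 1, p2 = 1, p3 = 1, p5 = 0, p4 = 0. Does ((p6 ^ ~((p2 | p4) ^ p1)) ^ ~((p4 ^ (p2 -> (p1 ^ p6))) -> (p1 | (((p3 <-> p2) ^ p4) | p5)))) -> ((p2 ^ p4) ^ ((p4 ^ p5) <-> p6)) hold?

1

p2 | p4 = 1 | 0 = 1
(p2 | p4) ^ p1 = 1 ^ 0 = 1
~((p2 | p4) ^ p1) = ~1 = 0
p6 ^ ~((p2 | p4) ^ p1) = 1 ^ 0 = 1
p1 ^ p6 = 0 ^ 1 = 1
p2 -> (p1 ^ p6) = 1 -> 1 = 1
p4 ^ (p2 -> (p1 ^ p6)) = 0 ^ 1 = 1
p3 <-> p2 = 1 <-> 1 = 1
(p3 <-> p2) ^ p4 = 1 ^ 0 = 1
((p3 <-> p2) ^ p4) | p5 = 1 | 0 = 1
p1 | (((p3 <-> p2) ^ p4) | p5) = 0 | 1 = 1
(p4 ^ (p2 -> (p1 ^ p6))) -> (p1 | (((p3 <-> p2) ^ p4) | p5)) = 1 -> 1 = 1
~((p4 ^ (p2 -> (p1 ^ p6))) -> (p1 | (((p3 <-> p2) ^ p4) | p5))) = ~1 = 0
(p6 ^ ~((p2 | p4) ^ p1)) ^ ~((p4 ^ (p2 -> (p1 ^ p6))) -> (p1 | (((p3 <-> p2) ^ p4) | p5))) = 1 ^ 0 = 1
p2 ^ p4 = 1 ^ 0 = 1
p4 ^ p5 = 0 ^ 0 = 0
(p4 ^ p5) <-> p6 = 0 <-> 1 = 0
(p2 ^ p4) ^ ((p4 ^ p5) <-> p6) = 1 ^ 0 = 1
((p6 ^ ~((p2 | p4) ^ p1)) ^ ~((p4 ^ (p2 -> (p1 ^ p6))) -> (p1 | (((p3 <-> p2) ^ p4) | p5)))) -> ((p2 ^ p4) ^ ((p4 ^ p5) <-> p6)) = 1 -> 1 = 1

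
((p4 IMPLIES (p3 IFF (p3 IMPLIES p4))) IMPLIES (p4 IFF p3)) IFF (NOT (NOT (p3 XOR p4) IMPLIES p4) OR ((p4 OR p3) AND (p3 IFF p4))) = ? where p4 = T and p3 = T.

p3 IMPLIES p4 = T IMPLIES T = T
p3 IFF (p3 IMPLIES p4) = T IFF T = T
p4 IMPLIES (p3 IFF (p3 IMPLIES p4)) = T IMPLIES T = T
p4 IFF p3 = T IFF T = T
(p4 IMPLIES (p3 IFF (p3 IMPLIES p4))) IMPLIES (p4 IFF p3) = T IMPLIES T = T
p3 XOR p4 = T XOR T = F
NOT (p3 XOR p4) = NOT F = T
NOT (p3 XOR p4) IMPLIES p4 = T IMPLIES T = T
NOT (NOT (p3 XOR p4) IMPLIES p4) = NOT T = F
p4 OR p3 = T OR T = T
p3 IFF p4 = T IFF T = T
(p4 OR p3) AND (p3 IFF p4) = T AND T = T
NOT (NOT (p3 XOR p4) IMPLIES p4) OR ((p4 OR p3) AND (p3 IFF p4)) = F OR T = T
((p4 IMPLIES (p3 IFF (p3 IMPLIES p4))) IMPLIES (p4 IFF p3)) IFF (NOT (NOT (p3 XOR p4) IMPLIES p4) OR ((p4 OR p3) AND (p3 IFF p4))) = T IFF T = T

T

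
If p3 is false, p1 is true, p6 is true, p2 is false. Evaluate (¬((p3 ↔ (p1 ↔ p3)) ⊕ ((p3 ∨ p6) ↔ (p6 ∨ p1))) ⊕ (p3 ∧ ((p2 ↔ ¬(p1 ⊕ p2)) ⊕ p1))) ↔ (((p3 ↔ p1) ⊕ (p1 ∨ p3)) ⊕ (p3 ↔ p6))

p1 ↔ p3 = T ↔ F = F
p3 ↔ (p1 ↔ p3) = F ↔ F = T
p3 ∨ p6 = F ∨ T = T
p6 ∨ p1 = T ∨ T = T
(p3 ∨ p6) ↔ (p6 ∨ p1) = T ↔ T = T
(p3 ↔ (p1 ↔ p3)) ⊕ ((p3 ∨ p6) ↔ (p6 ∨ p1)) = T ⊕ T = F
¬((p3 ↔ (p1 ↔ p3)) ⊕ ((p3 ∨ p6) ↔ (p6 ∨ p1))) = ¬F = T
p1 ⊕ p2 = T ⊕ F = T
¬(p1 ⊕ p2) = ¬T = F
p2 ↔ ¬(p1 ⊕ p2) = F ↔ F = T
(p2 ↔ ¬(p1 ⊕ p2)) ⊕ p1 = T ⊕ T = F
p3 ∧ ((p2 ↔ ¬(p1 ⊕ p2)) ⊕ p1) = F ∧ F = F
¬((p3 ↔ (p1 ↔ p3)) ⊕ ((p3 ∨ p6) ↔ (p6 ∨ p1))) ⊕ (p3 ∧ ((p2 ↔ ¬(p1 ⊕ p2)) ⊕ p1)) = T ⊕ F = T
p3 ↔ p1 = F ↔ T = F
p1 ∨ p3 = T ∨ F = T
(p3 ↔ p1) ⊕ (p1 ∨ p3) = F ⊕ T = T
p3 ↔ p6 = F ↔ T = F
((p3 ↔ p1) ⊕ (p1 ∨ p3)) ⊕ (p3 ↔ p6) = T ⊕ F = T
(¬((p3 ↔ (p1 ↔ p3)) ⊕ ((p3 ∨ p6) ↔ (p6 ∨ p1))) ⊕ (p3 ∧ ((p2 ↔ ¬(p1 ⊕ p2)) ⊕ p1))) ↔ (((p3 ↔ p1) ⊕ (p1 ∨ p3)) ⊕ (p3 ↔ p6)) = T ↔ T = T

T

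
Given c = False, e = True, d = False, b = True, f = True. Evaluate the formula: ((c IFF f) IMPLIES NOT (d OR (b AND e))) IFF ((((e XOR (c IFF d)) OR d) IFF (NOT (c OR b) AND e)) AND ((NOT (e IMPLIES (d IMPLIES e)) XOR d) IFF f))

False

Substituting c=False, e=True, d=False, b=True, f=True:
c IFF f = False IFF True = False
b AND e = True AND True = True
d OR (b AND e) = False OR True = True
NOT (d OR (b AND e)) = NOT True = False
(c IFF f) IMPLIES NOT (d OR (b AND e)) = False IMPLIES False = True
c IFF d = False IFF False = True
e XOR (c IFF d) = True XOR True = False
(e XOR (c IFF d)) OR d = False OR False = False
c OR b = False OR True = True
NOT (c OR b) = NOT True = False
NOT (c OR b) AND e = False AND True = False
((e XOR (c IFF d)) OR d) IFF (NOT (c OR b) AND e) = False IFF False = True
d IMPLIES e = False IMPLIES True = True
e IMPLIES (d IMPLIES e) = True IMPLIES True = True
NOT (e IMPLIES (d IMPLIES e)) = NOT True = False
NOT (e IMPLIES (d IMPLIES e)) XOR d = False XOR False = False
(NOT (e IMPLIES (d IMPLIES e)) XOR d) IFF f = False IFF True = False
(((e XOR (c IFF d)) OR d) IFF (NOT (c OR b) AND e)) AND ((NOT (e IMPLIES (d IMPLIES e)) XOR d) IFF f) = True AND False = False
((c IFF f) IMPLIES NOT (d OR (b AND e))) IFF ((((e XOR (c IFF d)) OR d) IFF (NOT (c OR b) AND e)) AND ((NOT (e IMPLIES (d IMPLIES e)) XOR d) IFF f)) = True IFF False = False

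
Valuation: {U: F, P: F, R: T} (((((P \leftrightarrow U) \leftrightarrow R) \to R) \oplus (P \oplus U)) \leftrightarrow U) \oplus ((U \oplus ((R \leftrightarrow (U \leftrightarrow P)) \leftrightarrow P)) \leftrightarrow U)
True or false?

T

Substituting U=F, P=F, R=T:
P \leftrightarrow U = F \leftrightarrow F = T
(P \leftrightarrow U) \leftrightarrow R = T \leftrightarrow T = T
((P \leftrightarrow U) \leftrightarrow R) \to R = T \to T = T
P \oplus U = F \oplus F = F
(((P \leftrightarrow U) \leftrightarrow R) \to R) \oplus (P \oplus U) = T \oplus F = T
((((P \leftrightarrow U) \leftrightarrow R) \to R) \oplus (P \oplus U)) \leftrightarrow U = T \leftrightarrow F = F
U \leftrightarrow P = F \leftrightarrow F = T
R \leftrightarrow (U \leftrightarrow P) = T \leftrightarrow T = T
(R \leftrightarrow (U \leftrightarrow P)) \leftrightarrow P = T \leftrightarrow F = F
U \oplus ((R \leftrightarrow (U \leftrightarrow P)) \leftrightarrow P) = F \oplus F = F
(U \oplus ((R \leftrightarrow (U \leftrightarrow P)) \leftrightarrow P)) \leftrightarrow U = F \leftrightarrow F = T
(((((P \leftrightarrow U) \leftrightarrow R) \to R) \oplus (P \oplus U)) \leftrightarrow U) \oplus ((U \oplus ((R \leftrightarrow (U \leftrightarrow P)) \leftrightarrow P)) \leftrightarrow U) = F \oplus T = T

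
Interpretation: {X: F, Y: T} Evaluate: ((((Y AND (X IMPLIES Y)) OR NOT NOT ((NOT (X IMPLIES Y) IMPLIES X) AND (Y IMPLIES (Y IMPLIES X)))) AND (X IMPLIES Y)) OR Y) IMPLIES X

F

Substituting X=F, Y=T:
X IMPLIES Y = F IMPLIES T = T
Y AND (X IMPLIES Y) = T AND T = T
X IMPLIES Y = F IMPLIES T = T
NOT (X IMPLIES Y) = NOT T = F
NOT (X IMPLIES Y) IMPLIES X = F IMPLIES F = T
Y IMPLIES X = T IMPLIES F = F
Y IMPLIES (Y IMPLIES X) = T IMPLIES F = F
(NOT (X IMPLIES Y) IMPLIES X) AND (Y IMPLIES (Y IMPLIES X)) = T AND F = F
NOT ((NOT (X IMPLIES Y) IMPLIES X) AND (Y IMPLIES (Y IMPLIES X))) = NOT F = T
NOT NOT ((NOT (X IMPLIES Y) IMPLIES X) AND (Y IMPLIES (Y IMPLIES X))) = NOT T = F
(Y AND (X IMPLIES Y)) OR NOT NOT ((NOT (X IMPLIES Y) IMPLIES X) AND (Y IMPLIES (Y IMPLIES X))) = T OR F = T
X IMPLIES Y = F IMPLIES T = T
((Y AND (X IMPLIES Y)) OR NOT NOT ((NOT (X IMPLIES Y) IMPLIES X) AND (Y IMPLIES (Y IMPLIES X)))) AND (X IMPLIES Y) = T AND T = T
(((Y AND (X IMPLIES Y)) OR NOT NOT ((NOT (X IMPLIES Y) IMPLIES X) AND (Y IMPLIES (Y IMPLIES X)))) AND (X IMPLIES Y)) OR Y = T OR T = T
((((Y AND (X IMPLIES Y)) OR NOT NOT ((NOT (X IMPLIES Y) IMPLIES X) AND (Y IMPLIES (Y IMPLIES X)))) AND (X IMPLIES Y)) OR Y) IMPLIES X = T IMPLIES F = F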